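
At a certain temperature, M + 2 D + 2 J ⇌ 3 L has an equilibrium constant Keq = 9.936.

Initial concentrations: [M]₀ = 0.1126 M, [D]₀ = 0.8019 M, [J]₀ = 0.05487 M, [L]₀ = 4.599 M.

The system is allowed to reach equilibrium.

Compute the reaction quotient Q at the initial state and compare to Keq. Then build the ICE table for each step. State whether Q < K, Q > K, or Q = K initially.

Q₀ = 4.4621e+05; Q > K (proceeds reverse)

Q₀ = 4.4621e+05 vs Keq = 9.936 ⇒ Q>K, reverse
Step 1:
                  M         D         J         L
  I          0.1126    0.8019   0.05487     4.599
  C           0.529     1.058     1.058    -1.587
  E          0.6416      1.86     1.113     3.012
  solve Keq expr → x = -0.529; check Q = 9.936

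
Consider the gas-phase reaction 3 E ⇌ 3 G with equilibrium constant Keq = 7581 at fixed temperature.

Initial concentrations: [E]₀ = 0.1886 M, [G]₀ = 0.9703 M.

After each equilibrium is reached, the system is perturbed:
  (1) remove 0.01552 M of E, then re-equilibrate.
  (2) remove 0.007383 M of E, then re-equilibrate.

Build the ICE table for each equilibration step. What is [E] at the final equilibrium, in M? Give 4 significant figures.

[E]_eq = 0.05503 M

Q₀ = 136.2 vs Keq = 7581 ⇒ Q<K, forward
Step 1:
                   E          G
  init        0.1886     0.9703
  Δ          -0.1325     0.1325
  eq         0.05614      1.103
  solve Keq expr → x = 0.04415; check Q = 7581
Then remove 0.01552 M of E.
Step 2:
                   E          G
  init       0.04062      1.103
  Δ          0.01477   -0.01477
  eq         0.05538      1.088
  solve Keq expr → x = -0.004923; check Q = 7581
Then remove 0.007383 M of E.
Step 3:
                   E          G
  init         0.048      1.088
  Δ         0.007025  -0.007025
  eq         0.05503      1.081
  solve Keq expr → x = -0.002342; check Q = 7581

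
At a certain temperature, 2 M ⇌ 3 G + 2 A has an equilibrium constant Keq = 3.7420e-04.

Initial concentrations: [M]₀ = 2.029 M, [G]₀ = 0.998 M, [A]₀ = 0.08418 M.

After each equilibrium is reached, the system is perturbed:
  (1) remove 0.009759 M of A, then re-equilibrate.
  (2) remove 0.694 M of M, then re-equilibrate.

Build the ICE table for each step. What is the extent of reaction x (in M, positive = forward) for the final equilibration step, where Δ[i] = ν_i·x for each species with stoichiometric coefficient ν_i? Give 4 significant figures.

x = -0.006637 M

Q₀ = 0.001711 vs Keq = 3.7420e-04 ⇒ Q>K, reverse
Step 1:
                   M          G          A
  init         2.029      0.998    0.08418
  Δ          0.04011   -0.06016   -0.04011
  eq           2.069     0.9378    0.04407
  solve Keq expr → x = -0.02005; check Q = 3.7420e-04
Then remove 0.009759 M of A.
Step 2:
                   M          G          A
  init         2.069     0.9378    0.03431
  Δ        -0.008676    0.01301   0.008676
  eq            2.06     0.9508    0.04299
  solve Keq expr → x = 0.004338; check Q = 3.7420e-04
Then remove 0.694 M of M.
Step 3:
                   M          G          A
  init         1.366     0.9508    0.04299
  Δ          0.01327   -0.01991   -0.01327
  eq            1.38     0.9309    0.02971
  solve Keq expr → x = -0.006637; check Q = 3.7420e-04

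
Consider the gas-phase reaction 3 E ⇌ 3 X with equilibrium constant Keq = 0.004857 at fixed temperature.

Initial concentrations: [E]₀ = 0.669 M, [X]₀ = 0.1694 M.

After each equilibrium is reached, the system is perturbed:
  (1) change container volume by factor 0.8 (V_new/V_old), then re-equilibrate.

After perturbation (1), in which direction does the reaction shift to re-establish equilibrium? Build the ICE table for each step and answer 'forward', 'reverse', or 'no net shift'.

Q₀ = 0.01624 vs Keq = 0.004857 ⇒ Q>K, reverse
Step 1:
                   E          X
  Initial      0.669     0.1694
  Change     0.04798   -0.04798
  Equil        0.717     0.1214
  solve Keq expr → x = -0.01599; check Q = 0.004857
Then change container volume by factor 0.8 (V_new/V_old).
Step 2:
                   E          X
  Initial     0.8962     0.1518
  Change           0          0
  Equil       0.8962     0.1518
  solve Keq expr → x = 0; check Q = 0.004857

Direction: no net shift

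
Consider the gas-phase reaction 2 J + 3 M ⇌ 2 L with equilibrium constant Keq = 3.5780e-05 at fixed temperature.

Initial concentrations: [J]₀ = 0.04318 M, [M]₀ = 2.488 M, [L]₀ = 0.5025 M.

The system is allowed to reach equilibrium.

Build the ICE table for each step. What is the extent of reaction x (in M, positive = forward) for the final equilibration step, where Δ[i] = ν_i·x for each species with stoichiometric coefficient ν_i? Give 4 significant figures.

Q₀ = 8.793 vs Keq = 3.5780e-05 ⇒ Q>K, reverse
Step 1:
                   J          M          L
  I          0.04318      2.488     0.5025
  C           0.4843     0.7265    -0.4843
  E           0.5275      3.214    0.01818
  solve Keq expr → x = -0.2422; check Q = 3.5780e-05

x = -0.2422 M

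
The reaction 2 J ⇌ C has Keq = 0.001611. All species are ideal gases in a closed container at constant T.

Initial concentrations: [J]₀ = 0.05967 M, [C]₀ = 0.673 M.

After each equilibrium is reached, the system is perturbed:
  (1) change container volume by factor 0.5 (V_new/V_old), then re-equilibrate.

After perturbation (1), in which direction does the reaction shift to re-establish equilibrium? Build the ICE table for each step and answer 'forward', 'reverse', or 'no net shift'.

Q₀ = 189 vs Keq = 0.001611 ⇒ Q>K, reverse
Step 1:
                    J           C
  I           0.05967       0.673
  C              1.34     -0.6698
  E             1.399    0.003155
  solve Keq expr → x = -0.6698; check Q = 0.001611
Then change container volume by factor 0.5 (V_new/V_old).
Step 2:
                    J           C
  I             2.799    0.006309
  C           -0.0124    0.006198
  E             2.786     0.01251
  solve Keq expr → x = 0.006198; check Q = 0.001611

Direction: forward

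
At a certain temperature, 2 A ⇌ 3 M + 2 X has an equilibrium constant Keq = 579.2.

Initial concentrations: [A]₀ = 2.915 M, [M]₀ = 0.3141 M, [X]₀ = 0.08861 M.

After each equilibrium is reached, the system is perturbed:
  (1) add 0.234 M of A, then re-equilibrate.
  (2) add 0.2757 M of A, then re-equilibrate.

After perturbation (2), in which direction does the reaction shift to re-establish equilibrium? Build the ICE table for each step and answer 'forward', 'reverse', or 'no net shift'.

Direction: forward

Q₀ = 2.8635e-05 vs Keq = 579.2 ⇒ Q<K, forward
Step 1:
                    A           M           X
  Initial       2.915      0.3141     0.08861
  Change       -2.236       3.354       2.236
  Equil        0.6788       3.668       2.325
  solve Keq expr → x = 1.118; check Q = 579.2
Then add 0.234 M of A.
Step 2:
                    A           M           X
  Initial      0.9128       3.668       2.325
  Change      -0.1346      0.2019      0.1346
  Equil        0.7781        3.87       2.459
  solve Keq expr → x = 0.0673; check Q = 579.2
Then add 0.2757 M of A.
Step 3:
                    A           M           X
  Initial       1.054        3.87       2.459
  Change      -0.1528      0.2293      0.1528
  Equil         0.901         4.1       2.612
  solve Keq expr → x = 0.07642; check Q = 579.2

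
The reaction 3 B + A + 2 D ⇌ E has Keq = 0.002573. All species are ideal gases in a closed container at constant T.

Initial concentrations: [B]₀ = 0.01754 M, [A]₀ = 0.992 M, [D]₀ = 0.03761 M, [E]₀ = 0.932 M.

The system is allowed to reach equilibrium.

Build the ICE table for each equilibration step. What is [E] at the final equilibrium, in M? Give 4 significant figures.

[E]_eq = 0.1522 M

Q₀ = 1.2309e+08 vs Keq = 0.002573 ⇒ Q>K, reverse
Step 1:
                   B          A          D          E
  init       0.01754      0.992    0.03761      0.932
  Δ            2.339     0.7798       1.56    -0.7798
  eq           2.357      1.772      1.597     0.1522
  solve Keq expr → x = -0.7798; check Q = 0.002573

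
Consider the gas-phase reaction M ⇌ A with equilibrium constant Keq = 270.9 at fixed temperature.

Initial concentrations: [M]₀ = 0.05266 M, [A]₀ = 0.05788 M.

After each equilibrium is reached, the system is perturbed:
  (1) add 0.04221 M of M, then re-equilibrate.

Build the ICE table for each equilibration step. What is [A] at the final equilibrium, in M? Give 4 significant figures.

[A]_eq = 0.1522 M

Q₀ = 1.099 vs Keq = 270.9 ⇒ Q<K, forward
Step 1:
                   M          A
  Initial    0.05266    0.05788
  Change    -0.05225    0.05225
  Equil   4.0655e-04     0.1101
  solve Keq expr → x = 0.05225; check Q = 270.9
Then add 0.04221 M of M.
Step 2:
                   M          A
  Initial    0.04262     0.1101
  Change    -0.04205    0.04205
  Equil   5.6179e-04     0.1522
  solve Keq expr → x = 0.04205; check Q = 270.9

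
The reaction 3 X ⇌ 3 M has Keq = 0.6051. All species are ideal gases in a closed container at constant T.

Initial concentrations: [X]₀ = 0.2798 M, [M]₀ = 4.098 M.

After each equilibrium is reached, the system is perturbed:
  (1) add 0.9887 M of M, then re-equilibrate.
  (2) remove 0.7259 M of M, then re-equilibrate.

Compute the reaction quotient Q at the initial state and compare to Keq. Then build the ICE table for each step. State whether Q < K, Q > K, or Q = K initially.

Q₀ = 3142; Q > K (proceeds reverse)

Q₀ = 3142 vs Keq = 0.6051 ⇒ Q>K, reverse
Step 1:
                   X          M
  init        0.2798      4.098
  Δ            2.092     -2.092
  eq           2.372      2.006
  solve Keq expr → x = -0.6973; check Q = 0.6051
Then add 0.9887 M of M.
Step 2:
                   X          M
  init         2.372      2.995
  Δ           0.5356    -0.5356
  eq           2.907      2.459
  solve Keq expr → x = -0.1785; check Q = 0.6051
Then remove 0.7259 M of M.
Step 3:
                   X          M
  init         2.907      1.733
  Δ          -0.3933     0.3933
  eq           2.514      2.126
  solve Keq expr → x = 0.1311; check Q = 0.6051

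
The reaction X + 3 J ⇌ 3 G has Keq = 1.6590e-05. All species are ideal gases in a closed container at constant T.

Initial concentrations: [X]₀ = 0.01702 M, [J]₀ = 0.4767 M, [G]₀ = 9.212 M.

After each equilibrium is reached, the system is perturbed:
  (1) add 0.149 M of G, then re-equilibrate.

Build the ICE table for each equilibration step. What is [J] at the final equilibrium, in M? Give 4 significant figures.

Q₀ = 4.2400e+05 vs Keq = 1.6590e-05 ⇒ Q>K, reverse
Step 1:
                  X         J         G
  I         0.01702    0.4767     9.212
  C           2.956     8.869    -8.869
  E           2.973     9.346    0.3428
  solve Keq expr → x = -2.956; check Q = 1.6590e-05
Then add 0.149 M of G.
Step 2:
                  X         J         G
  I           2.973     9.346    0.4918
  C         0.04732     0.142    -0.142
  E           3.021     9.488    0.3498
  solve Keq expr → x = -0.04732; check Q = 1.6590e-05

[J]_eq = 9.488 M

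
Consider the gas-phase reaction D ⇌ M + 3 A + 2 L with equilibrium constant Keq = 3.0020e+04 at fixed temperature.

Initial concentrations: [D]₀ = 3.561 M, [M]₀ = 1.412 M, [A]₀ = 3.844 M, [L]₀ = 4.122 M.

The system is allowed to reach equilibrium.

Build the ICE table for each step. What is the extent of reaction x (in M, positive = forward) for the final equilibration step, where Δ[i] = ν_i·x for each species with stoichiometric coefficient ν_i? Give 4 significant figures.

Q₀ = 382.7 vs Keq = 3.0020e+04 ⇒ Q<K, forward
Step 1:
                  D         M         A         L
  Initial     3.561     1.412     3.844     4.122
  Change     -1.369     1.369     4.107     2.738
  Equil       2.192     2.781     7.951      6.86
  solve Keq expr → x = 1.369; check Q = 3.0020e+04

x = 1.369 M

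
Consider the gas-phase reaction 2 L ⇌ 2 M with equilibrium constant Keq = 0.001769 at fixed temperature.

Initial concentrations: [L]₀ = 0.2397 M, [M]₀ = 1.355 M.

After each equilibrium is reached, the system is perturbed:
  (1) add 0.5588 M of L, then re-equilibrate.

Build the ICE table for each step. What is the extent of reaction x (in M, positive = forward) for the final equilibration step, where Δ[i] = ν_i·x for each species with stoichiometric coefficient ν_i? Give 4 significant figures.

x = 0.01128 M

Q₀ = 31.96 vs Keq = 0.001769 ⇒ Q>K, reverse
Step 1:
                   L          M
  I           0.2397      1.355
  C            1.291     -1.291
  E             1.53    0.06437
  solve Keq expr → x = -0.6453; check Q = 0.001769
Then add 0.5588 M of L.
Step 2:
                   L          M
  I            2.089    0.06437
  C         -0.02255    0.02255
  E            2.067    0.08692
  solve Keq expr → x = 0.01128; check Q = 0.001769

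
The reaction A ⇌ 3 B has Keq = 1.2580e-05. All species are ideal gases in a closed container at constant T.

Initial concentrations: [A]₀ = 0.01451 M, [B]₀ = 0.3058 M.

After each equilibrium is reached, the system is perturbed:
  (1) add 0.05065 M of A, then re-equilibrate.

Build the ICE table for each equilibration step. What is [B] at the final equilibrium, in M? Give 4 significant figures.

Q₀ = 1.971 vs Keq = 1.2580e-05 ⇒ Q>K, reverse
Step 1:
                    A           B
  init        0.01451      0.3058
  Δ           0.09819     -0.2946
  eq           0.1127     0.01123
  solve Keq expr → x = -0.09819; check Q = 1.2580e-05
Then add 0.05065 M of A.
Step 2:
                    A           B
  init         0.1633     0.01123
  Δ       -4.8895e-04    0.001467
  eq           0.1629      0.0127
  solve Keq expr → x = 4.8895e-04; check Q = 1.2580e-05

[B]_eq = 0.0127 M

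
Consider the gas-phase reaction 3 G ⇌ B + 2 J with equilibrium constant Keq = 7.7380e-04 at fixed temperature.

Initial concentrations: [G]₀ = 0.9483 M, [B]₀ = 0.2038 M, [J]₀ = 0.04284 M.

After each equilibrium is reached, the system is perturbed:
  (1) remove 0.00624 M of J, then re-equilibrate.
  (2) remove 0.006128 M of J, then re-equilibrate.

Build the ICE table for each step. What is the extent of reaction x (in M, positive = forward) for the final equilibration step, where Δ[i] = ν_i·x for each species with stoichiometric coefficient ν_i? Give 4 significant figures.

x = 0.002571 M

Q₀ = 4.3860e-04 vs Keq = 7.7380e-04 ⇒ Q<K, forward
Step 1:
                   G          B          J
  init        0.9483     0.2038    0.04284
  Δ         -0.01757   0.005855    0.01171
  eq          0.9307     0.2097    0.05455
  solve Keq expr → x = 0.005855; check Q = 7.7380e-04
Then remove 0.00624 M of J.
Step 2:
                   G          B          J
  init        0.9307     0.2097    0.04831
  Δ        -0.007831    0.00261   0.005221
  eq          0.9229     0.2123    0.05353
  solve Keq expr → x = 0.00261; check Q = 7.7380e-04
Then remove 0.006128 M of J.
Step 3:
                   G          B          J
  init        0.9229     0.2123     0.0474
  Δ        -0.007712   0.002571   0.005141
  eq          0.9152     0.2148    0.05254
  solve Keq expr → x = 0.002571; check Q = 7.7380e-04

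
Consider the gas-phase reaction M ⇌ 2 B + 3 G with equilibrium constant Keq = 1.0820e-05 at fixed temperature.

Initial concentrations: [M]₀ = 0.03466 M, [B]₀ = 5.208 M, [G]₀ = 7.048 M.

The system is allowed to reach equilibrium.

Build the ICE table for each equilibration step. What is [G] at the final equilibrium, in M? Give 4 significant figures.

[G]_eq = 0.04452 M

Q₀ = 2.7398e+05 vs Keq = 1.0820e-05 ⇒ Q>K, reverse
Step 1:
                   M          B          G
  Initial    0.03466      5.208      7.048
  Change       2.334     -4.669     -7.003
  Equil        2.369      0.539    0.04452
  solve Keq expr → x = -2.334; check Q = 1.0820e-05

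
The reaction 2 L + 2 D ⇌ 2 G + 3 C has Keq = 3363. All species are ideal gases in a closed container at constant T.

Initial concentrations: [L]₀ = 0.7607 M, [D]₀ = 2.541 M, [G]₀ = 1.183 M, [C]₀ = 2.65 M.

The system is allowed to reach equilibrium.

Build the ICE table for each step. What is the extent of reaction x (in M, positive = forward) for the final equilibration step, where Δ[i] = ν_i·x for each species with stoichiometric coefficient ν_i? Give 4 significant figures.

Q₀ = 6.971 vs Keq = 3363 ⇒ Q<K, forward
Step 1:
                   L          D          G          C
  init        0.7607      2.541      1.183       2.65
  Δ          -0.6461    -0.6461     0.6461     0.9691
  eq          0.1146      1.895      1.829      3.619
  solve Keq expr → x = 0.323; check Q = 3363

x = 0.323 M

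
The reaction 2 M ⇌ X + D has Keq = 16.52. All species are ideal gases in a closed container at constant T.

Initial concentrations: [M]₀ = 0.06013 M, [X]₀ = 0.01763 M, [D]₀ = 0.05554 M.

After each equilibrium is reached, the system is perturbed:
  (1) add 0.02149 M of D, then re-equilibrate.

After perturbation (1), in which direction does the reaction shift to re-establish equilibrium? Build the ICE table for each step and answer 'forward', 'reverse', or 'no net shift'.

Q₀ = 0.2708 vs Keq = 16.52 ⇒ Q<K, forward
Step 1:
                    M           X           D
  init        0.06013     0.01763     0.05554
  Δ          -0.04621      0.0231      0.0231
  eq          0.01392     0.04073     0.07864
  solve Keq expr → x = 0.0231; check Q = 16.52
Then add 0.02149 M of D.
Step 2:
                    M           X           D
  init        0.01392     0.04073      0.1001
  Δ          0.001574 -7.8700e-04 -7.8700e-04
  eq           0.0155     0.03995     0.09935
  solve Keq expr → x = -7.8700e-04; check Q = 16.52

Direction: reverse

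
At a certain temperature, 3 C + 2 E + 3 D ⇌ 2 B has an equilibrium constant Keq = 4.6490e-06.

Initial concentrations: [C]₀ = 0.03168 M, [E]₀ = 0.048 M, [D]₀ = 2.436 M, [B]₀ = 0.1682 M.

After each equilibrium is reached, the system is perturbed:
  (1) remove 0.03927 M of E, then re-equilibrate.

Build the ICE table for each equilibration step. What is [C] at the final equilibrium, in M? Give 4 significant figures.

Q₀ = 2.6717e+04 vs Keq = 4.6490e-06 ⇒ Q>K, reverse
Step 1:
                    C           E           D           B
  I           0.03168       0.048       2.436      0.1682
  C            0.2518      0.1679      0.2518     -0.1679
  E            0.2835      0.2159       2.688  3.0966e-04
  solve Keq expr → x = -0.08395; check Q = 4.6490e-06
Then remove 0.03927 M of E.
Step 2:
                    C           E           D           B
  I            0.2835      0.1766       2.688  3.0966e-04
  C        8.4181e-05  5.6121e-05  8.4181e-05 -5.6121e-05
  E            0.2836      0.1767       2.688  2.5354e-04
  solve Keq expr → x = -2.8060e-05; check Q = 4.6490e-06

[C]_eq = 0.2836 M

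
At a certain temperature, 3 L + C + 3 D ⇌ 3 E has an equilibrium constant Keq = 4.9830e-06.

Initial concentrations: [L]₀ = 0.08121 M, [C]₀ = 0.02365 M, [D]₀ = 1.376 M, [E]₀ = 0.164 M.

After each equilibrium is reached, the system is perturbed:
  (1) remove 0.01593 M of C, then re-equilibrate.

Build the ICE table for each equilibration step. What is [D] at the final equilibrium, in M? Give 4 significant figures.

[D]_eq = 1.537 M

Q₀ = 133.7 vs Keq = 4.9830e-06 ⇒ Q>K, reverse
Step 1:
                  L         C         D         E
  init      0.08121   0.02365     1.376     0.164
  Δ          0.1613   0.05376    0.1613   -0.1613
  eq         0.2425   0.07741     1.537  0.002714
  solve Keq expr → x = -0.05376; check Q = 4.9830e-06
Then remove 0.01593 M of C.
Step 2:
                  L         C         D         E
  init       0.2425   0.06148     1.537  0.002714
  Δ       1.9734e-04 6.5781e-05 1.9734e-04 -1.9734e-04
  eq         0.2427   0.06155     1.537  0.002516
  solve Keq expr → x = -6.5781e-05; check Q = 4.9830e-06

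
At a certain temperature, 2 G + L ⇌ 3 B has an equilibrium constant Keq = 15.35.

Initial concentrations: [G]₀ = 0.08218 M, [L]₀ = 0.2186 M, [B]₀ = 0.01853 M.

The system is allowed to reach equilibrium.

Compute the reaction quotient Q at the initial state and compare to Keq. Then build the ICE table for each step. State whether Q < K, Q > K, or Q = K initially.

Q₀ = 0.00431; Q < K (proceeds forward)

Q₀ = 0.00431 vs Keq = 15.35 ⇒ Q<K, forward
Step 1:
                  G         L         B
  I         0.08218    0.2186   0.01853
  C         -0.0608   -0.0304   0.09119
  E         0.02138    0.1882    0.1097
  solve Keq expr → x = 0.0304; check Q = 15.35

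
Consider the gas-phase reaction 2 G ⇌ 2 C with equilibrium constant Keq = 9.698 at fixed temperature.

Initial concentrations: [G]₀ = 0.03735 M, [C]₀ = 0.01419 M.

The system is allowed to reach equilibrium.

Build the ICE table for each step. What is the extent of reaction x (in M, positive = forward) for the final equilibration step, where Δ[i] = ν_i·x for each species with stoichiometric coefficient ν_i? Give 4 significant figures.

x = 0.01241 M

Q₀ = 0.1443 vs Keq = 9.698 ⇒ Q<K, forward
Step 1:
                    G           C
  I           0.03735     0.01419
  C          -0.02482     0.02482
  E           0.01253     0.03901
  solve Keq expr → x = 0.01241; check Q = 9.698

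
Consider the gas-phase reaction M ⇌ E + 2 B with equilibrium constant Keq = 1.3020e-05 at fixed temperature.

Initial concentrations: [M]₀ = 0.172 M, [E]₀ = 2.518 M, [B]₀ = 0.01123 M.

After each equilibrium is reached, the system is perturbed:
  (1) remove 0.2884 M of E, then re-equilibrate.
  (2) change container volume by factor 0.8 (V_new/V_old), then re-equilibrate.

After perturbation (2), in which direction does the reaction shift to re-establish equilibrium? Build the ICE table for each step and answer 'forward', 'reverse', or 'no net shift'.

Q₀ = 0.001846 vs Keq = 1.3020e-05 ⇒ Q>K, reverse
Step 1:
                   M          E          B
  init         0.172      2.518    0.01123
  Δ         0.005136  -0.005136   -0.01027
  eq          0.1771      2.513 9.5802e-04
  solve Keq expr → x = -0.005136; check Q = 1.3020e-05
Then remove 0.2884 M of E.
Step 2:
                   M          E          B
  init        0.1771      2.224 9.5802e-04
  Δ       -3.0059e-05 3.0059e-05 6.0118e-05
  eq          0.1771      2.224   0.001018
  solve Keq expr → x = 3.0059e-05; check Q = 1.3020e-05
Then change container volume by factor 0.8 (V_new/V_old).
Step 3:
                   M          E          B
  init        0.2214      2.781   0.001273
  Δ       1.2711e-04 -1.2711e-04 -2.5422e-04
  eq          0.2215       2.78   0.001018
  solve Keq expr → x = -1.2711e-04; check Q = 1.3020e-05

Direction: reverse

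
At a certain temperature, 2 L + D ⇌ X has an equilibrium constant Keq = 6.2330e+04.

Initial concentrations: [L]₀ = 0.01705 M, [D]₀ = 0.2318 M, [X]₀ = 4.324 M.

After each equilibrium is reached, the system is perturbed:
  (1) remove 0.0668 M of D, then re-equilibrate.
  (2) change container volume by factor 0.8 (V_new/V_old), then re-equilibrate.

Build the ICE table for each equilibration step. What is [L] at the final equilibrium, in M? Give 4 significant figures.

Q₀ = 6.4169e+04 vs Keq = 6.2330e+04 ⇒ Q>K, reverse
Step 1:
                  L         D         X
  init      0.01705    0.2318     4.324
  Δ       2.4485e-04 1.2242e-04 -1.2242e-04
  eq        0.01729    0.2319     4.324
  solve Keq expr → x = -1.2242e-04; check Q = 6.2330e+04
Then remove 0.0668 M of D.
Step 2:
                  L         D         X
  init      0.01729    0.1651     4.324
  Δ        0.003103  0.001551 -0.001551
  eq         0.0204    0.1667     4.322
  solve Keq expr → x = -0.001551; check Q = 6.2330e+04
Then change container volume by factor 0.8 (V_new/V_old).
Step 3:
                  L         D         X
  init       0.0255    0.2083     5.403
  Δ       -0.004972 -0.002486  0.002486
  eq        0.02052    0.2059     5.405
  solve Keq expr → x = 0.002486; check Q = 6.2330e+04

[L]_eq = 0.02052 M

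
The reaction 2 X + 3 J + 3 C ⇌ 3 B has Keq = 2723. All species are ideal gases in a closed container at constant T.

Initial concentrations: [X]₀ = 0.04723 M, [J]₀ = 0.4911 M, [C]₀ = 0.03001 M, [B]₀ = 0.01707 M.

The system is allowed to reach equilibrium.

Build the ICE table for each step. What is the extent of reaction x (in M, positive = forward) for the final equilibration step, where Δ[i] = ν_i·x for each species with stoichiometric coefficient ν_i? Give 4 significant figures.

x = 0.001517 M

Q₀ = 696.6 vs Keq = 2723 ⇒ Q<K, forward
Step 1:
                   X          J          C          B
  init       0.04723     0.4911    0.03001    0.01707
  Δ        -0.003034  -0.004552  -0.004552   0.004552
  eq          0.0442     0.4865    0.02546    0.02162
  solve Keq expr → x = 0.001517; check Q = 2723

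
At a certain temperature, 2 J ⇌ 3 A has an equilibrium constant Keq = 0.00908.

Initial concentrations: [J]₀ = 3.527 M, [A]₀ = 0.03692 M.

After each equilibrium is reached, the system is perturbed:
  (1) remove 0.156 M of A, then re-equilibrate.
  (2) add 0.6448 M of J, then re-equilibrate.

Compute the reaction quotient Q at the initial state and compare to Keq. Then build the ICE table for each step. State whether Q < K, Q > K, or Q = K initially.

Q₀ = 4.0455e-06 vs Keq = 0.00908 ⇒ Q<K, forward
Step 1:
                   J          A
  Initial      3.527    0.03692
  Change     -0.2803     0.4205
  Equil        3.247     0.4574
  solve Keq expr → x = 0.1402; check Q = 0.00908
Then remove 0.156 M of A.
Step 2:
                   J          A
  Initial      3.247     0.3014
  Change    -0.09784     0.1468
  Equil        3.149     0.4482
  solve Keq expr → x = 0.04892; check Q = 0.00908
Then add 0.6448 M of J.
Step 3:
                   J          A
  Initial      3.794     0.4482
  Change    -0.03729    0.05594
  Equil        3.756     0.5041
  solve Keq expr → x = 0.01865; check Q = 0.00908

Q₀ = 4.0455e-06; Q < K (proceeds forward)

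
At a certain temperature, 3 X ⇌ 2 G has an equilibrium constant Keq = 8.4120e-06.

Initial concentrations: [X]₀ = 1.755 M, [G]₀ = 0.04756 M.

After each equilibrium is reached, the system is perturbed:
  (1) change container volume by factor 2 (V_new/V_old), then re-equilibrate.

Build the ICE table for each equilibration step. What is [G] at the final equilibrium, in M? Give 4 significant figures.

[G]_eq = 0.002515 M

Q₀ = 4.1846e-04 vs Keq = 8.4120e-06 ⇒ Q>K, reverse
Step 1:
                   X          G
  I            1.755    0.04756
  C           0.0607   -0.04046
  E            1.816   0.007096
  solve Keq expr → x = -0.02023; check Q = 8.4120e-06
Then change container volume by factor 2 (V_new/V_old).
Step 2:
                   X          G
  I           0.9078   0.003548
  C         0.001549  -0.001033
  E           0.9094   0.002515
  solve Keq expr → x = -5.1638e-04; check Q = 8.4120e-06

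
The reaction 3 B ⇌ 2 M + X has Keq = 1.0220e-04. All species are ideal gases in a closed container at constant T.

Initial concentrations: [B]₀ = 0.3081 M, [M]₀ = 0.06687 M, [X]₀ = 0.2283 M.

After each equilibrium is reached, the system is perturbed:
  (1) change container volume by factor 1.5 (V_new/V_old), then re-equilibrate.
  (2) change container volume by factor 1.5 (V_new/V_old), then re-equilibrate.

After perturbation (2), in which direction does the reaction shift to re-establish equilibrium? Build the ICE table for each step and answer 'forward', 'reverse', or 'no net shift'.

Direction: no net shift

Q₀ = 0.03491 vs Keq = 1.0220e-04 ⇒ Q>K, reverse
Step 1:
                  B         M         X
  I          0.3081   0.06687    0.2283
  C         0.09168  -0.06112  -0.03056
  E          0.3998  0.005747    0.1977
  solve Keq expr → x = -0.03056; check Q = 1.0220e-04
Then change container volume by factor 1.5 (V_new/V_old).
Step 2:
                  B         M         X
  I          0.2665  0.003831    0.1318
  C               0         0         0
  E          0.2665  0.003831    0.1318
  solve Keq expr → x = 0; check Q = 1.0220e-04
Then change container volume by factor 1.5 (V_new/V_old).
Step 3:
                  B         M         X
  I          0.1777  0.002554   0.08788
  C               0         0         0
  E          0.1777  0.002554   0.08788
  solve Keq expr → x = 0; check Q = 1.0220e-04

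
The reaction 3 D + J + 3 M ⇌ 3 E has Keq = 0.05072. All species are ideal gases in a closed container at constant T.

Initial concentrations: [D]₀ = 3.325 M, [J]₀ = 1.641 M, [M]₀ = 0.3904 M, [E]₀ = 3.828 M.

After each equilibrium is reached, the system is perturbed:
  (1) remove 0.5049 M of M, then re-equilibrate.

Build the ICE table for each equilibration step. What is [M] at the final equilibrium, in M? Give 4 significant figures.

[M]_eq = 1.17 M

Q₀ = 15.63 vs Keq = 0.05072 ⇒ Q>K, reverse
Step 1:
                   D          J          M          E
  Initial      3.325      1.641     0.3904      3.828
  Change       1.009     0.3364      1.009     -1.009
  Equil        4.334      1.977        1.4      2.819
  solve Keq expr → x = -0.3364; check Q = 0.05072
Then remove 0.5049 M of M.
Step 2:
                   D          J          M          E
  Initial      4.334      1.977     0.8948      2.819
  Change      0.2751     0.0917     0.2751    -0.2751
  Equil        4.609      2.069       1.17      2.544
  solve Keq expr → x = -0.0917; check Q = 0.05072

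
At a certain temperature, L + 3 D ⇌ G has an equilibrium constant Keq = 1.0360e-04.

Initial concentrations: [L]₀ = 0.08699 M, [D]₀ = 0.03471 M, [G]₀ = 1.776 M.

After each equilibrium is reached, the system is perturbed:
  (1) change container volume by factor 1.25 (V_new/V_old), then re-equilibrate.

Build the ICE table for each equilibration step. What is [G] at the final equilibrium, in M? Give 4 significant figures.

Q₀ = 4.8821e+05 vs Keq = 1.0360e-04 ⇒ Q>K, reverse
Step 1:
                  L         D         G
  I         0.08699   0.03471     1.776
  C           1.748     5.244    -1.748
  E           1.835     5.279   0.02796
  solve Keq expr → x = -1.748; check Q = 1.0360e-04
Then change container volume by factor 1.25 (V_new/V_old).
Step 2:
                  L         D         G
  I           1.468     4.223   0.02237
  C         0.01057   0.03172  -0.01057
  E           1.479     4.255    0.0118
  solve Keq expr → x = -0.01057; check Q = 1.0360e-04

[G]_eq = 0.0118 M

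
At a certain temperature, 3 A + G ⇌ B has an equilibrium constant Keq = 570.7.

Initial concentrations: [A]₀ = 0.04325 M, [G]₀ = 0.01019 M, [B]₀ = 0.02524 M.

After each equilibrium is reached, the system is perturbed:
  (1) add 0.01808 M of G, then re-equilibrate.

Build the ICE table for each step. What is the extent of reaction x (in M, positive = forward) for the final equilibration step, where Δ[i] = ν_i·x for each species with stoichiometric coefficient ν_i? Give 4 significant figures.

Q₀ = 3.0617e+04 vs Keq = 570.7 ⇒ Q>K, reverse
Step 1:
                   A          G          B
  init       0.04325    0.01019    0.02524
  Δ          0.04545    0.01515   -0.01515
  eq          0.0887    0.02534    0.01009
  solve Keq expr → x = -0.01515; check Q = 570.7
Then add 0.01808 M of G.
Step 2:
                   A          G          B
  init        0.0887    0.04342    0.01009
  Δ          -0.0074  -0.002467   0.002467
  eq          0.0813    0.04095    0.01256
  solve Keq expr → x = 0.002467; check Q = 570.7

x = 0.002467 M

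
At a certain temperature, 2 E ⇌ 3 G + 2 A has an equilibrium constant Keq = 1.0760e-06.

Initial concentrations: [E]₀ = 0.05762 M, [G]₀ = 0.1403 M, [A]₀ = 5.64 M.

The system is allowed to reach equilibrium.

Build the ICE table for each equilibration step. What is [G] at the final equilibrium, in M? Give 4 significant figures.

[G]_eq = 9.2538e-04 M

Q₀ = 26.46 vs Keq = 1.0760e-06 ⇒ Q>K, reverse
Step 1:
                   E          G          A
  I          0.05762     0.1403       5.64
  C          0.09292    -0.1394   -0.09292
  E           0.1505 9.2538e-04      5.547
  solve Keq expr → x = -0.04646; check Q = 1.0760e-06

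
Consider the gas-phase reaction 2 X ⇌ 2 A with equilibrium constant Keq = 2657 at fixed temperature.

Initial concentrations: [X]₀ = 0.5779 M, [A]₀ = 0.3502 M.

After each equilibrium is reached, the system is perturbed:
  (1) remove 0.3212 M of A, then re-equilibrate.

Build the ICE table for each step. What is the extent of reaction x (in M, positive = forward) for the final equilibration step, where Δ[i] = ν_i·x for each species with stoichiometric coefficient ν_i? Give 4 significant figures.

Q₀ = 0.3672 vs Keq = 2657 ⇒ Q<K, forward
Step 1:
                  X         A
  I          0.5779    0.3502
  C         -0.5602    0.5602
  E         0.01766    0.9104
  solve Keq expr → x = 0.2801; check Q = 2657
Then remove 0.3212 M of A.
Step 2:
                  X         A
  I         0.01766    0.5892
  C       -0.006113  0.006113
  E         0.01155    0.5954
  solve Keq expr → x = 0.003056; check Q = 2657

x = 0.003056 M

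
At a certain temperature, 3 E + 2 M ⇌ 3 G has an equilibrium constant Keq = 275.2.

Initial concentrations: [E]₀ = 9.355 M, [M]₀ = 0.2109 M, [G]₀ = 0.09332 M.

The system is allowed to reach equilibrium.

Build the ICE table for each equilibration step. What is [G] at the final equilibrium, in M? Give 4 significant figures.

[G]_eq = 0.4088 M

Q₀ = 2.2317e-05 vs Keq = 275.2 ⇒ Q<K, forward
Step 1:
                   E          M          G
  init         9.355     0.2109    0.09332
  Δ          -0.3155    -0.2103     0.3155
  eq            9.04 5.7973e-04     0.4088
  solve Keq expr → x = 0.1052; check Q = 275.2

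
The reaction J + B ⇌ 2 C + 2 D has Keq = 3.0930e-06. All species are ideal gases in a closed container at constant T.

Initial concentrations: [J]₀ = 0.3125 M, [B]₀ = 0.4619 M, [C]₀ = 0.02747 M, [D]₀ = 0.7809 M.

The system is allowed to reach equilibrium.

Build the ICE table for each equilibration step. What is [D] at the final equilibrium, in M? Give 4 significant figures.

[D]_eq = 0.7543 M

Q₀ = 0.003188 vs Keq = 3.0930e-06 ⇒ Q>K, reverse
Step 1:
                   J          B          C          D
  init        0.3125     0.4619    0.02747     0.7809
  Δ          0.01328    0.01328   -0.02655   -0.02655
  eq          0.3258     0.4752 9.1729e-04     0.7543
  solve Keq expr → x = -0.01328; check Q = 3.0930e-06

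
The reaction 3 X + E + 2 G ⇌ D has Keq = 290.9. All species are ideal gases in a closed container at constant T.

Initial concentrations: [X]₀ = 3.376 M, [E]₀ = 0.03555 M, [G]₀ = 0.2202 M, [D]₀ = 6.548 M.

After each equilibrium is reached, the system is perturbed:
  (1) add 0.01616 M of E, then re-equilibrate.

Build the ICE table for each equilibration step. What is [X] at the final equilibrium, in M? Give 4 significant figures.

Q₀ = 98.72 vs Keq = 290.9 ⇒ Q<K, forward
Step 1:
                    X           E           G           D
  I             3.376     0.03555      0.2202       6.548
  C          -0.05276    -0.01759    -0.03517     0.01759
  E             3.323     0.01796       0.185       6.566
  solve Keq expr → x = 0.01759; check Q = 290.9
Then add 0.01616 M of E.
Step 2:
                    X           E           G           D
  I             3.323     0.03412       0.185       6.566
  C          -0.03162    -0.01054    -0.02108     0.01054
  E             3.292     0.02358      0.1639       6.576
  solve Keq expr → x = 0.01054; check Q = 290.9

[X]_eq = 3.292 M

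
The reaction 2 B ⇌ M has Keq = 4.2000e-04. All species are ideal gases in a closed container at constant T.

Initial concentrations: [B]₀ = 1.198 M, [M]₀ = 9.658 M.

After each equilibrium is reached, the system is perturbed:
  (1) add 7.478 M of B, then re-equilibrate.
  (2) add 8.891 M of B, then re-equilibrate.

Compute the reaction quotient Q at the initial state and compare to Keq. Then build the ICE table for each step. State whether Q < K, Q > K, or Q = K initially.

Q₀ = 6.729; Q > K (proceeds reverse)

Q₀ = 6.729 vs Keq = 4.2000e-04 ⇒ Q>K, reverse
Step 1:
                  B         M
  I           1.198     9.658
  C           18.97    -9.487
  E           20.17    0.1709
  solve Keq expr → x = -9.487; check Q = 4.2000e-04
Then add 7.478 M of B.
Step 2:
                  B         M
  I           27.65    0.1709
  C         -0.2871    0.1436
  E           27.36    0.3145
  solve Keq expr → x = 0.1436; check Q = 4.2000e-04
Then add 8.891 M of B.
Step 3:
                  B         M
  I           36.25    0.3145
  C          -0.448     0.224
  E           35.81    0.5385
  solve Keq expr → x = 0.224; check Q = 4.2000e-04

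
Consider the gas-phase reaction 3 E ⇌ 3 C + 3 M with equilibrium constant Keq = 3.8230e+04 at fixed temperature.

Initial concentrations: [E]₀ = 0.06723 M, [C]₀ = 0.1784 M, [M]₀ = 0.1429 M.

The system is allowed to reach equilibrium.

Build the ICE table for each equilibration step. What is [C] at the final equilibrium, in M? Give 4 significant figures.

Q₀ = 0.05452 vs Keq = 3.8230e+04 ⇒ Q<K, forward
Step 1:
                    E           C           M
  Initial     0.06723      0.1784      0.1429
  Change     -0.06572     0.06572     0.06572
  Equil      0.001512      0.2441      0.2086
  solve Keq expr → x = 0.02191; check Q = 3.8230e+04

[C]_eq = 0.2441 M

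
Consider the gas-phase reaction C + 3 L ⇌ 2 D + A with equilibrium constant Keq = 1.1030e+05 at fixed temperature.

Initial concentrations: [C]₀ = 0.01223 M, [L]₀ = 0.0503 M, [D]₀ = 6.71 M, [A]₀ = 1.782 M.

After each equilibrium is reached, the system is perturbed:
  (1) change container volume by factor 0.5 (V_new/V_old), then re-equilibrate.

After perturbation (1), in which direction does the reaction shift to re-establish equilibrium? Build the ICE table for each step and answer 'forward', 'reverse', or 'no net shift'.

Direction: forward

Q₀ = 5.1549e+07 vs Keq = 1.1030e+05 ⇒ Q>K, reverse
Step 1:
                  C         L         D         A
  Initial   0.01223    0.0503      6.71     1.782
  Change    0.05528    0.1659   -0.1106  -0.05528
  Equil     0.06751    0.2162     6.599     1.727
  solve Keq expr → x = -0.05528; check Q = 1.1030e+05
Then change container volume by factor 0.5 (V_new/V_old).
Step 2:
                  C         L         D         A
  Initial     0.135    0.4323      13.2     3.453
  Change   -0.02216  -0.06647   0.04431   0.02216
  Equil      0.1129    0.3658     13.24     3.476
  solve Keq expr → x = 0.02216; check Q = 1.1030e+05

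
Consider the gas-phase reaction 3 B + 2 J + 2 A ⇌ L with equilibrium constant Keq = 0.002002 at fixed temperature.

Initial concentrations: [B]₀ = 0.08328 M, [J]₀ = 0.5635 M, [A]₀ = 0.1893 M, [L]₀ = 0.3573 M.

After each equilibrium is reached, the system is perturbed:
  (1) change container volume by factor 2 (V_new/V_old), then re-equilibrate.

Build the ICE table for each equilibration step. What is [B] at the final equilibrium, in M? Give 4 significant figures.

[B]_eq = 0.5775 M

Q₀ = 5.4365e+04 vs Keq = 0.002002 ⇒ Q>K, reverse
Step 1:
                  B         J         A         L
  init      0.08328    0.5635    0.1893    0.3573
  Δ            1.06    0.7068    0.7068   -0.3534
  eq          1.144      1.27    0.8961   0.00388
  solve Keq expr → x = -0.3534; check Q = 0.002002
Then change container volume by factor 2 (V_new/V_old).
Step 2:
                  B         J         A         L
  init       0.5718    0.6352    0.4481   0.00194
  Δ        0.005723  0.003816  0.003816 -0.001908
  eq         0.5775     0.639    0.4519 3.2147e-05
  solve Keq expr → x = -0.001908; check Q = 0.002002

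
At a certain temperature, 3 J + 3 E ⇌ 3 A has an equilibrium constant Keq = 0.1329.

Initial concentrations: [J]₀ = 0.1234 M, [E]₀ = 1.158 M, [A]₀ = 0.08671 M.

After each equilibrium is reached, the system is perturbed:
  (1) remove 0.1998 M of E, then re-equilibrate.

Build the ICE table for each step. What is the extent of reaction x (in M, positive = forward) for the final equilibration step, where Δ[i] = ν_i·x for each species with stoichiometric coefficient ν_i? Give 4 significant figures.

Q₀ = 0.2234 vs Keq = 0.1329 ⇒ Q>K, reverse
Step 1:
                    J           E           A
  init         0.1234       1.158     0.08671
  Δ          0.008315    0.008315   -0.008315
  eq           0.1317       1.166      0.0784
  solve Keq expr → x = -0.002772; check Q = 0.1329
Then remove 0.1998 M of E.
Step 2:
                    J           E           A
  init         0.1317      0.9665      0.0784
  Δ          0.008582    0.008582   -0.008582
  eq           0.1403      0.9751     0.06981
  solve Keq expr → x = -0.002861; check Q = 0.1329

x = -0.002861 M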